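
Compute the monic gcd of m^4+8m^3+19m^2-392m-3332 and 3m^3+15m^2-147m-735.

By polynomial division,
  m^4+8m^3+19m^2-392m-3332 = ((1/3)m+1)(3m^3+15m^2-147m-735) + (53m^2-2597)
  3m^3+15m^2-147m-735 = ((3/53)m+15/53)(53m^2-2597) + (0)
Last nonzero remainder: 53m^2-2597. Dividing through by 53 gives the monic gcd m^2-49.

m^2-49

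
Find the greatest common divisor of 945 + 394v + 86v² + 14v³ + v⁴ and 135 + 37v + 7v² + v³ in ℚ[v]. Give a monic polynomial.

135 + 37v + 7v² + v³

Apply the Euclidean algorithm:
  v⁴ + 14v³ + 86v² + 394v + 945 = (v + 7)(v³ + 7v² + 37v + 135) + (0)
The last nonzero remainder v³ + 7v² + 37v + 135 is already monic.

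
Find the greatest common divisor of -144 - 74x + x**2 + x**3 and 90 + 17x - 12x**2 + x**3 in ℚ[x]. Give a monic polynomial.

-18 - 7x + x**2

Apply the Euclidean algorithm:
  x**3 + x**2 - 74x - 144 = (x**3 - 12x**2 + 17x + 90) + (13x**2 - 91x - 234)
  x**3 - 12x**2 + 17x + 90 = ((1/13)x - 5/13)(13x**2 - 91x - 234) + (0)
Last nonzero remainder: 13x**2 - 91x - 234. Dividing through by 13 gives the monic gcd x**2 - 7x - 18.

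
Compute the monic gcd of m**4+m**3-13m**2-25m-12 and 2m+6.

m+3

Euclidean algorithm in ℚ[m]:
  m**4+m**3-13m**2-25m-12 = ((1/2)m**3-m**2-(7/2)m-2)(2m+6) + (0)
Last nonzero remainder: 2m+6. Dividing through by 2 gives the monic gcd m+3.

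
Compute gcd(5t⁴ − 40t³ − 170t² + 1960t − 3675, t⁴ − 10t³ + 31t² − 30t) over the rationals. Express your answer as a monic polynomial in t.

t² − 8t + 15

Repeated division with remainder:
  5t⁴ − 40t³ − 170t² + 1960t − 3675 = (5)(t⁴ − 10t³ + 31t² − 30t) + (10t³ − 325t² + 2110t − 3675)
  t⁴ − 10t³ + 31t² − 30t = ((1/10)t + 9/4)(10t³ − 325t² + 2110t − 3675) + ((2205/4)t² − 4410t + 33075/4)
  10t³ − 325t² + 2110t − 3675 = ((8/441)t − 4/9)((2205/4)t² − 4410t + 33075/4) + (0)
Last nonzero remainder: (2205/4)t² − 4410t + 33075/4. Dividing through by 2205/4 gives the monic gcd t² − 8t + 15.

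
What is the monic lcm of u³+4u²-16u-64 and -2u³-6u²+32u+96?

u⁴+7u³-4u²-112u-192

Repeated division with remainder:
  u³+4u²-16u-64 = (-1/2)(-2u³-6u²+32u+96) + (u²-16)
  -2u³-6u²+32u+96 = (-2u-6)(u²-16) + (0)
The last nonzero remainder u²-16 is already monic.
Then lcm(f, g) = f·g / gcd(f, g); expanding and making the result monic gives the answer.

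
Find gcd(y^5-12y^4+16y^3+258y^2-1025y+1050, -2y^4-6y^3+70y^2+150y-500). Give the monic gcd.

Repeated division with remainder:
  y^5-12y^4+16y^3+258y^2-1025y+1050 = (-(1/2)y+15/2)(-2y^4-6y^3+70y^2+150y-500) + (96y^3-192y^2-2400y+4800)
  -2y^4-6y^3+70y^2+150y-500 = (-(1/48)y-5/48)(96y^3-192y^2-2400y+4800) + (0)
Last nonzero remainder: 96y^3-192y^2-2400y+4800. Dividing through by 96 gives the monic gcd y^3-2y^2-25y+50.

y^3-2y^2-25y+50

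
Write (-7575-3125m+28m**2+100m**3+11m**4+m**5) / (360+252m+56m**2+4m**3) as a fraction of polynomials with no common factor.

(-505+61m+3m**2+m**3)/(24+4m)

Repeated division with remainder:
  m**5+11m**4+100m**3+28m**2-3125m-7575 = ((1/4)m**2-(3/4)m+79/4)(4m**3+56m**2+252m+360) + (-979m**2-7832m-14685)
  4m**3+56m**2+252m+360 = (-(4/979)m-24/979)(-979m**2-7832m-14685) + (0)
Last nonzero remainder: -979m**2-7832m-14685. Dividing through by -979 gives the monic gcd m**2+8m+15.
Cancel m**2+8m+15 from numerator and denominator to get the reduced form.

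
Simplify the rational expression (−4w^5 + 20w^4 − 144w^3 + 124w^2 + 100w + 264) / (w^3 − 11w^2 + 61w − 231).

(−4w^3 + 4w^2 + 4w + 8)/(w − 7)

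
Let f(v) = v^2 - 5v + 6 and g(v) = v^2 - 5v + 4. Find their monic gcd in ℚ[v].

Apply the Euclidean algorithm:
  v^2 - 5v + 6 = (v^2 - 5v + 4) + (2)
  v^2 - 5v + 4 = ((1/2)v^2 - (5/2)v + 2)(2) + (0)
The last nonzero remainder is the constant 2, so the polynomials are coprime and gcd = 1.

1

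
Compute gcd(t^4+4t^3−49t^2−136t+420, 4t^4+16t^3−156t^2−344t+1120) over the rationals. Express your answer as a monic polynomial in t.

t^2+5t−14

Apply the Euclidean algorithm:
  t^4+4t^3−49t^2−136t+420 = (1/4)(4t^4+16t^3−156t^2−344t+1120) + (−10t^2−50t+140)
  4t^4+16t^3−156t^2−344t+1120 = (−(2/5)t^2+(2/5)t+8)(−10t^2−50t+140) + (0)
Last nonzero remainder: −10t^2−50t+140. Dividing through by −10 gives the monic gcd t^2+5t−14.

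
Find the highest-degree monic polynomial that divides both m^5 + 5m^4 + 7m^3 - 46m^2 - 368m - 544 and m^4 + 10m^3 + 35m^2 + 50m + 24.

m^2 + 6m + 8

By polynomial division,
  m^5 + 5m^4 + 7m^3 - 46m^2 - 368m - 544 = (m - 5)(m^4 + 10m^3 + 35m^2 + 50m + 24) + (22m^3 + 79m^2 - 142m - 424)
  m^4 + 10m^3 + 35m^2 + 50m + 24 = ((1/22)m + 141/484)(22m^3 + 79m^2 - 142m - 424) + ((8925/484)m^2 + (26775/242)m + 17850/121)
  22m^3 + 79m^2 - 142m - 424 = ((10648/8925)m - 25652/8925)((8925/484)m^2 + (26775/242)m + 17850/121) + (0)
Last nonzero remainder: (8925/484)m^2 + (26775/242)m + 17850/121. Dividing through by 8925/484 gives the monic gcd m^2 + 6m + 8.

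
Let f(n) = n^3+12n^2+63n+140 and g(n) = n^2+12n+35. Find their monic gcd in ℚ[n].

n+5

Apply the Euclidean algorithm:
  n^3+12n^2+63n+140 = (n)(n^2+12n+35) + (28n+140)
  n^2+12n+35 = ((1/28)n+1/4)(28n+140) + (0)
Last nonzero remainder: 28n+140. Dividing through by 28 gives the monic gcd n+5.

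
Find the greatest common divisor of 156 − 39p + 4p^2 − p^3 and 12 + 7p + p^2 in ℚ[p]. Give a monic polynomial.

1

Repeated division with remainder:
  −p^3 + 4p^2 − 39p + 156 = (−p + 11)(p^2 + 7p + 12) + (−104p + 24)
  p^2 + 7p + 12 = (−(1/104)p − 47/676)(−104p + 24) + (2310/169)
  −104p + 24 = (−(8788/1155)p + 676/385)(2310/169) + (0)
The last nonzero remainder is the constant 2310/169, so the polynomials are coprime and gcd = 1.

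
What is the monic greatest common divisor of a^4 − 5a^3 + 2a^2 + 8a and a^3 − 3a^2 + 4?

a^2 − a − 2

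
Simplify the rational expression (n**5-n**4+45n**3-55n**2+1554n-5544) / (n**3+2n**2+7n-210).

Euclidean algorithm in ℚ[n]:
  n**5-n**4+45n**3-55n**2+1554n-5544 = (n**2-3n+44)(n**3+2n**2+7n-210) + (88n**2+616n+3696)
  n**3+2n**2+7n-210 = ((1/88)n-5/88)(88n**2+616n+3696) + (0)
Last nonzero remainder: 88n**2+616n+3696. Dividing through by 88 gives the monic gcd n**2+7n+42.
Cancel n**2+7n+42 from numerator and denominator to get the reduced form.

(n**3-8n**2+59n-132)/(n-5)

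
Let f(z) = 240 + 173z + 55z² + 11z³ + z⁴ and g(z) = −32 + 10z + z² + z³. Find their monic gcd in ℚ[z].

Euclidean algorithm in ℚ[z]:
  z⁴ + 11z³ + 55z² + 173z + 240 = (z + 10)(z³ + z² + 10z − 32) + (35z² + 105z + 560)
  z³ + z² + 10z − 32 = ((1/35)z − 2/35)(35z² + 105z + 560) + (0)
Last nonzero remainder: 35z² + 105z + 560. Dividing through by 35 gives the monic gcd z² + 3z + 16.

16 + 3z + z²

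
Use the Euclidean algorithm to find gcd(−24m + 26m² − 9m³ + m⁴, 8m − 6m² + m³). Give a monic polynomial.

8m − 6m² + m³

Repeated division with remainder:
  m⁴ − 9m³ + 26m² − 24m = (m − 3)(m³ − 6m² + 8m) + (0)
The last nonzero remainder m³ − 6m² + 8m is already monic.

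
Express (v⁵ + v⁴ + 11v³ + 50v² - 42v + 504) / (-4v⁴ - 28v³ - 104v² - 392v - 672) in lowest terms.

Repeated division with remainder:
  v⁵ + v⁴ + 11v³ + 50v² - 42v + 504 = (-(1/4)v + 3/2)(-4v⁴ - 28v³ - 104v² - 392v - 672) + (27v³ + 108v² + 378v + 1512)
  -4v⁴ - 28v³ - 104v² - 392v - 672 = (-(4/27)v - 4/9)(27v³ + 108v² + 378v + 1512) + (0)
Last nonzero remainder: 27v³ + 108v² + 378v + 1512. Dividing through by 27 gives the monic gcd v³ + 4v² + 14v + 56.
Cancel v³ + 4v² + 14v + 56 from numerator and denominator to get the reduced form.

(-v² + 3v - 9)/(4v + 12)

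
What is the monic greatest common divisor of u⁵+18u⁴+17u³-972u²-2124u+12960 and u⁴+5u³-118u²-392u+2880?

Apply the Euclidean algorithm:
  u⁵+18u⁴+17u³-972u²-2124u+12960 = (u+13)(u⁴+5u³-118u²-392u+2880) + (70u³+954u²+92u-24480)
  u⁴+5u³-118u²-392u+2880 = ((1/70)u-151/1225)(70u³+954u²+92u-24480) + (-(2106/1225)u²-(37908/1225)u-33696/245)
  70u³+954u²+92u-24480 = (-(42875/1053)u+20825/117)(-(2106/1225)u²-(37908/1225)u-33696/245) + (0)
Last nonzero remainder: -(2106/1225)u²-(37908/1225)u-33696/245. Dividing through by -2106/1225 gives the monic gcd u²+18u+80.

u²+18u+80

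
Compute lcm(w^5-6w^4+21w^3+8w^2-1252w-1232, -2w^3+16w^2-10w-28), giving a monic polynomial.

w^6-8w^5+33w^4-34w^3-1268w^2+1272w+2464

By polynomial division,
  w^5-6w^4+21w^3+8w^2-1252w-1232 = (-(1/2)w^2-w-16)(-2w^3+16w^2-10w-28) + (240w^2-1440w-1680)
  -2w^3+16w^2-10w-28 = (-(1/120)w+1/60)(240w^2-1440w-1680) + (0)
Last nonzero remainder: 240w^2-1440w-1680. Dividing through by 240 gives the monic gcd w^2-6w-7.
Then lcm(f, g) = f·g / gcd(f, g); expanding and making the result monic gives the answer.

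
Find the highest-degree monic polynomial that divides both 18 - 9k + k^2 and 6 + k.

1

Repeated division with remainder:
  k^2 - 9k + 18 = (k - 15)(k + 6) + (108)
  k + 6 = ((1/108)k + 1/18)(108) + (0)
The last nonzero remainder is the constant 108, so the polynomials are coprime and gcd = 1.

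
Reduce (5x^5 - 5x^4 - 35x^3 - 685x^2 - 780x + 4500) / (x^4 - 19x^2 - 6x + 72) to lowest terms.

(5x^3 - 10x^2 + 5x - 750)/(x^2 - x - 12)

By polynomial division,
  5x^5 - 5x^4 - 35x^3 - 685x^2 - 780x + 4500 = (5x - 5)(x^4 - 19x^2 - 6x + 72) + (60x^3 - 750x^2 - 1170x + 4860)
  x^4 - 19x^2 - 6x + 72 = ((1/60)x + 5/24)(60x^3 - 750x^2 - 1170x + 4860) + ((627/4)x^2 + (627/4)x - 1881/2)
  60x^3 - 750x^2 - 1170x + 4860 = ((80/209)x - 1080/209)((627/4)x^2 + (627/4)x - 1881/2) + (0)
Last nonzero remainder: (627/4)x^2 + (627/4)x - 1881/2. Dividing through by 627/4 gives the monic gcd x^2 + x - 6.
Cancel x^2 + x - 6 from numerator and denominator to get the reduced form.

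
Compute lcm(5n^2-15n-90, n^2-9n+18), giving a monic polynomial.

By polynomial division,
  5n^2-15n-90 = (5)(n^2-9n+18) + (30n-180)
  n^2-9n+18 = ((1/30)n-1/10)(30n-180) + (0)
Last nonzero remainder: 30n-180. Dividing through by 30 gives the monic gcd n-6.
Then lcm(f, g) = f·g / gcd(f, g); expanding and making the result monic gives the answer.

n^3-6n^2-9n+54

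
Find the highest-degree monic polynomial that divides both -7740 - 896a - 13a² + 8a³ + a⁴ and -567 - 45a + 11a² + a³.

9 + a

By polynomial division,
  a⁴ + 8a³ - 13a² - 896a - 7740 = (a - 3)(a³ + 11a² - 45a - 567) + (65a² - 464a - 9441)
  a³ + 11a² - 45a - 567 = ((1/65)a + 1179/4225)(65a² - 464a - 9441) + ((970596/4225)a + 8735364/4225)
  65a² - 464a - 9441 = ((274625/970596)a - 4432025/970596)((970596/4225)a + 8735364/4225) + (0)
Last nonzero remainder: (970596/4225)a + 8735364/4225. Dividing through by 970596/4225 gives the monic gcd a + 9.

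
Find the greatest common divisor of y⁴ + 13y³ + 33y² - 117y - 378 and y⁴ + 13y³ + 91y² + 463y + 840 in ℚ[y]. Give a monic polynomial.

Apply the Euclidean algorithm:
  y⁴ + 13y³ + 33y² - 117y - 378 = (y⁴ + 13y³ + 91y² + 463y + 840) + (-58y² - 580y - 1218)
  y⁴ + 13y³ + 91y² + 463y + 840 = (-(1/58)y² - (3/58)y - 20/29)(-58y² - 580y - 1218) + (0)
Last nonzero remainder: -58y² - 580y - 1218. Dividing through by -58 gives the monic gcd y² + 10y + 21.

y² + 10y + 21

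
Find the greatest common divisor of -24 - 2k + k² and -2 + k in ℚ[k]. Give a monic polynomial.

1

Apply the Euclidean algorithm:
  k² - 2k - 24 = (k)(k - 2) + (-24)
  k - 2 = (-(1/24)k + 1/12)(-24) + (0)
The last nonzero remainder is the constant -24, so the polynomials are coprime and gcd = 1.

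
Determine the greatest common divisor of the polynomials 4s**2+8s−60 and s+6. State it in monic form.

Repeated division with remainder:
  4s**2+8s−60 = (4s−16)(s+6) + (36)
  s+6 = ((1/36)s+1/6)(36) + (0)
The last nonzero remainder is the constant 36, so the polynomials are coprime and gcd = 1.

1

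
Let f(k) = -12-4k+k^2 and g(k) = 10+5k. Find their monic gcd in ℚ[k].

Apply the Euclidean algorithm:
  k^2-4k-12 = ((1/5)k-6/5)(5k+10) + (0)
Last nonzero remainder: 5k+10. Dividing through by 5 gives the monic gcd k+2.

2+k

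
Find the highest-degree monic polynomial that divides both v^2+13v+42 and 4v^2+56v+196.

Repeated division with remainder:
  v^2+13v+42 = (1/4)(4v^2+56v+196) + (−v−7)
  4v^2+56v+196 = (−4v−28)(−v−7) + (0)
Last nonzero remainder: −v−7. Dividing through by −1 gives the monic gcd v+7.

v+7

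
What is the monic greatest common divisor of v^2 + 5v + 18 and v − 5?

By polynomial division,
  v^2 + 5v + 18 = (v + 10)(v − 5) + (68)
  v − 5 = ((1/68)v − 5/68)(68) + (0)
The last nonzero remainder is the constant 68, so the polynomials are coprime and gcd = 1.

1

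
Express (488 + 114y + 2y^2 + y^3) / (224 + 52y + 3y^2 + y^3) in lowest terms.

By polynomial division,
  y^3 + 2y^2 + 114y + 488 = (y^3 + 3y^2 + 52y + 224) + (-y^2 + 62y + 264)
  y^3 + 3y^2 + 52y + 224 = (-y - 65)(-y^2 + 62y + 264) + (4346y + 17384)
  -y^2 + 62y + 264 = (-(1/4346)y + 33/2173)(4346y + 17384) + (0)
Last nonzero remainder: 4346y + 17384. Dividing through by 4346 gives the monic gcd y + 4.
Cancel y + 4 from numerator and denominator to get the reduced form.

(122 - 2y + y^2)/(56 - y + y^2)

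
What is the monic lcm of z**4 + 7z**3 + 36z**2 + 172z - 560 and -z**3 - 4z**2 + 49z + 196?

z**6 + 4z**5 - 13z**4 - 132z**3 - 2084z**2 - 3136z + 15680

Repeated division with remainder:
  z**4 + 7z**3 + 36z**2 + 172z - 560 = (-z - 3)(-z**3 - 4z**2 + 49z + 196) + (73z**2 + 515z + 28)
  -z**3 - 4z**2 + 49z + 196 = (-(1/73)z + 223/5329)(73z**2 + 515z + 28) + ((148320/5329)z + 1038240/5329)
  73z**2 + 515z + 28 = ((389017/148320)z + 5329/37080)((148320/5329)z + 1038240/5329) + (0)
Last nonzero remainder: (148320/5329)z + 1038240/5329. Dividing through by 148320/5329 gives the monic gcd z + 7.
Then lcm(f, g) = f·g / gcd(f, g); expanding and making the result monic gives the answer.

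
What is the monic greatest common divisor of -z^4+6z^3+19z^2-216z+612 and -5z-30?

Repeated division with remainder:
  -z^4+6z^3+19z^2-216z+612 = ((1/5)z^3-(12/5)z^2+(53/5)z-102/5)(-5z-30) + (0)
Last nonzero remainder: -5z-30. Dividing through by -5 gives the monic gcd z+6.

z+6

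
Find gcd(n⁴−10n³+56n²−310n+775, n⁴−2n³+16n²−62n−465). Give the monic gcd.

Apply the Euclidean algorithm:
  n⁴−10n³+56n²−310n+775 = (n⁴−2n³+16n²−62n−465) + (−8n³+40n²−248n+1240)
  n⁴−2n³+16n²−62n−465 = (−(1/8)n−3/8)(−8n³+40n²−248n+1240) + (0)
Last nonzero remainder: −8n³+40n²−248n+1240. Dividing through by −8 gives the monic gcd n³−5n²+31n−155.

n³−5n²+31n−155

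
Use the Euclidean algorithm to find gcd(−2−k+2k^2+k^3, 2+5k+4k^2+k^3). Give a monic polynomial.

2+3k+k^2

Apply the Euclidean algorithm:
  k^3+2k^2−k−2 = (k^3+4k^2+5k+2) + (−2k^2−6k−4)
  k^3+4k^2+5k+2 = (−(1/2)k−1/2)(−2k^2−6k−4) + (0)
Last nonzero remainder: −2k^2−6k−4. Dividing through by −2 gives the monic gcd k^2+3k+2.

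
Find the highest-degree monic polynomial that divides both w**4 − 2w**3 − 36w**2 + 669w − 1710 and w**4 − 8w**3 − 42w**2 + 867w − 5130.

w**3 + w**2 − 33w + 570

Euclidean algorithm in ℚ[w]:
  w**4 − 2w**3 − 36w**2 + 669w − 1710 = (w**4 − 8w**3 − 42w**2 + 867w − 5130) + (6w**3 + 6w**2 − 198w + 3420)
  w**4 − 8w**3 − 42w**2 + 867w − 5130 = ((1/6)w − 3/2)(6w**3 + 6w**2 − 198w + 3420) + (0)
Last nonzero remainder: 6w**3 + 6w**2 − 198w + 3420. Dividing through by 6 gives the monic gcd w**3 + w**2 − 33w + 570.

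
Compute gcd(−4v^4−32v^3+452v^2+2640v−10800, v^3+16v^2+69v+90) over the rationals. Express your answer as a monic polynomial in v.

v+10

Euclidean algorithm in ℚ[v]:
  −4v^4−32v^3+452v^2+2640v−10800 = (−4v+32)(v^3+16v^2+69v+90) + (216v^2+792v−13680)
  v^3+16v^2+69v+90 = ((1/216)v+37/648)(216v^2+792v−13680) + ((784/9)v+7840/9)
  216v^2+792v−13680 = ((243/98)v−1539/98)((784/9)v+7840/9) + (0)
Last nonzero remainder: (784/9)v+7840/9. Dividing through by 784/9 gives the monic gcd v+10.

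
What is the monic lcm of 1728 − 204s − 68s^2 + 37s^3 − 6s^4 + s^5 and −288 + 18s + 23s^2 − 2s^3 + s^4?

−5184 + 2340s − 179s^3 + 55s^4 − 9s^5 + s^6

Repeated division with remainder:
  s^5 − 6s^4 + 37s^3 − 68s^2 − 204s + 1728 = (s − 4)(s^4 − 2s^3 + 23s^2 + 18s − 288) + (6s^3 + 6s^2 + 156s + 576)
  s^4 − 2s^3 + 23s^2 + 18s − 288 = ((1/6)s − 1/2)(6s^3 + 6s^2 + 156s + 576) + (0)
Last nonzero remainder: 6s^3 + 6s^2 + 156s + 576. Dividing through by 6 gives the monic gcd s^3 + s^2 + 26s + 96.
Then lcm(f, g) = f·g / gcd(f, g); expanding and making the result monic gives the answer.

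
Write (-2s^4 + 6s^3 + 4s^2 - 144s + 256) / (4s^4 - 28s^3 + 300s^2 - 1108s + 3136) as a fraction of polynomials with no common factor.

Apply the Euclidean algorithm:
  -2s^4 + 6s^3 + 4s^2 - 144s + 256 = (-1/2)(4s^4 - 28s^3 + 300s^2 - 1108s + 3136) + (-8s^3 + 154s^2 - 698s + 1824)
  4s^4 - 28s^3 + 300s^2 - 1108s + 3136 = (-(1/2)s - 49/8)(-8s^3 + 154s^2 - 698s + 1824) + ((3577/4)s^2 - (17885/4)s + 14308)
  -8s^3 + 154s^2 - 698s + 1824 = (-(32/3577)s + 456/3577)((3577/4)s^2 - (17885/4)s + 14308) + (0)
Last nonzero remainder: (3577/4)s^2 - (17885/4)s + 14308. Dividing through by 3577/4 gives the monic gcd s^2 - 5s + 16.
Cancel s^2 - 5s + 16 from numerator and denominator to get the reduced form.

(-s^2 - 2s + 8)/(2s^2 - 4s + 98)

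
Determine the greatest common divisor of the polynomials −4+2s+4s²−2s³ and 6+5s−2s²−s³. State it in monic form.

Repeated division with remainder:
  −2s³+4s²+2s−4 = (2)(−s³−2s²+5s+6) + (8s²−8s−16)
  −s³−2s²+5s+6 = (−(1/8)s−3/8)(8s²−8s−16) + (0)
Last nonzero remainder: 8s²−8s−16. Dividing through by 8 gives the monic gcd s²−s−2.

−2−s+s²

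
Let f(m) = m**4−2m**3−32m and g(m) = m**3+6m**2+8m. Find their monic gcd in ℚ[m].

m

Euclidean algorithm in ℚ[m]:
  m**4−2m**3−32m = (m−8)(m**3+6m**2+8m) + (40m**2+32m)
  m**3+6m**2+8m = ((1/40)m+13/100)(40m**2+32m) + ((96/25)m)
  40m**2+32m = ((125/12)m+25/3)((96/25)m) + (0)
Last nonzero remainder: (96/25)m. Dividing through by 96/25 gives the monic gcd m.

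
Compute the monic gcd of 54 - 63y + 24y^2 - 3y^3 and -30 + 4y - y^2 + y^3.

-3 + y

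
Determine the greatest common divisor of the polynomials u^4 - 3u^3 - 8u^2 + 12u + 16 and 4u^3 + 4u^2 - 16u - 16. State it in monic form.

u^3 + u^2 - 4u - 4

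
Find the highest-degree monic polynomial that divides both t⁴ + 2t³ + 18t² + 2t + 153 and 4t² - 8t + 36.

t² - 2t + 9

By polynomial division,
  t⁴ + 2t³ + 18t² + 2t + 153 = ((1/4)t² + t + 17/4)(4t² - 8t + 36) + (0)
Last nonzero remainder: 4t² - 8t + 36. Dividing through by 4 gives the monic gcd t² - 2t + 9.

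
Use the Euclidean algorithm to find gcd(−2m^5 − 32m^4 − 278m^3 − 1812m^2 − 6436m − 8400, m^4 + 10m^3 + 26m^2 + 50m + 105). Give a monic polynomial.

m^2 + 10m + 21

By polynomial division,
  −2m^5 − 32m^4 − 278m^3 − 1812m^2 − 6436m − 8400 = (−2m − 12)(m^4 + 10m^3 + 26m^2 + 50m + 105) + (−106m^3 − 1400m^2 − 5626m − 7140)
  m^4 + 10m^3 + 26m^2 + 50m + 105 = (−(1/106)m + 85/2809)(−106m^3 − 1400m^2 − 5626m − 7140) + ((42945/2809)m^2 + (429450/2809)m + 901845/2809)
  −106m^3 − 1400m^2 − 5626m − 7140 = (−(297754/42945)m − 191012/8589)((42945/2809)m^2 + (429450/2809)m + 901845/2809) + (0)
Last nonzero remainder: (42945/2809)m^2 + (429450/2809)m + 901845/2809. Dividing through by 42945/2809 gives the monic gcd m^2 + 10m + 21.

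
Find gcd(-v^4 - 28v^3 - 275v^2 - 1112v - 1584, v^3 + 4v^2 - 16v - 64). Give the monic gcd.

v^2 + 8v + 16

By polynomial division,
  -v^4 - 28v^3 - 275v^2 - 1112v - 1584 = (-v - 24)(v^3 + 4v^2 - 16v - 64) + (-195v^2 - 1560v - 3120)
  v^3 + 4v^2 - 16v - 64 = (-(1/195)v + 4/195)(-195v^2 - 1560v - 3120) + (0)
Last nonzero remainder: -195v^2 - 1560v - 3120. Dividing through by -195 gives the monic gcd v^2 + 8v + 16.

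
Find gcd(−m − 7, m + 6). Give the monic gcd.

1

Apply the Euclidean algorithm:
  −m − 7 = (−1)(m + 6) + (−1)
  m + 6 = (−m − 6)(−1) + (0)
The last nonzero remainder is the constant −1, so the polynomials are coprime and gcd = 1.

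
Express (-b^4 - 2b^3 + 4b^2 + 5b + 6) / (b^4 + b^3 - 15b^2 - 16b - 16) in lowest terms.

(-b^2 - b + 6)/(b^2 - 16)

Euclidean algorithm in ℚ[b]:
  -b^4 - 2b^3 + 4b^2 + 5b + 6 = (-1)(b^4 + b^3 - 15b^2 - 16b - 16) + (-b^3 - 11b^2 - 11b - 10)
  b^4 + b^3 - 15b^2 - 16b - 16 = (-b + 10)(-b^3 - 11b^2 - 11b - 10) + (84b^2 + 84b + 84)
  -b^3 - 11b^2 - 11b - 10 = (-(1/84)b - 5/42)(84b^2 + 84b + 84) + (0)
Last nonzero remainder: 84b^2 + 84b + 84. Dividing through by 84 gives the monic gcd b^2 + b + 1.
Cancel b^2 + b + 1 from numerator and denominator to get the reduced form.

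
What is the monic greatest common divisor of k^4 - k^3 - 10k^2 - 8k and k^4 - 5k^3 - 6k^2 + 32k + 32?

k^3 - k^2 - 10k - 8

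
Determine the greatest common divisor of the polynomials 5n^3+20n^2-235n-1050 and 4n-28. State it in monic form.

Euclidean algorithm in ℚ[n]:
  5n^3+20n^2-235n-1050 = ((5/4)n^2+(55/4)n+75/2)(4n-28) + (0)
Last nonzero remainder: 4n-28. Dividing through by 4 gives the monic gcd n-7.

n-7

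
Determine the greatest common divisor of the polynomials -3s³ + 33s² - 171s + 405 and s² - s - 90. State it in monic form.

By polynomial division,
  -3s³ + 33s² - 171s + 405 = (-3s + 30)(s² - s - 90) + (-411s + 3105)
  s² - s - 90 = (-(1/411)s - 898/56307)(-411s + 3105) + (-759780/18769)
  -411s + 3105 = ((2571353/253260)s - 431687/5628)(-759780/18769) + (0)
The last nonzero remainder is the constant -759780/18769, so the polynomials are coprime and gcd = 1.

1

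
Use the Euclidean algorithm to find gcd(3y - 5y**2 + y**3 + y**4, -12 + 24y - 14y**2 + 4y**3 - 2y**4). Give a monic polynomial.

1 - 2y + y**2

Apply the Euclidean algorithm:
  y**4 + y**3 - 5y**2 + 3y = (-1/2)(-2y**4 + 4y**3 - 14y**2 + 24y - 12) + (3y**3 - 12y**2 + 15y - 6)
  -2y**4 + 4y**3 - 14y**2 + 24y - 12 = (-(2/3)y - 4/3)(3y**3 - 12y**2 + 15y - 6) + (-20y**2 + 40y - 20)
  3y**3 - 12y**2 + 15y - 6 = (-(3/20)y + 3/10)(-20y**2 + 40y - 20) + (0)
Last nonzero remainder: -20y**2 + 40y - 20. Dividing through by -20 gives the monic gcd y**2 - 2y + 1.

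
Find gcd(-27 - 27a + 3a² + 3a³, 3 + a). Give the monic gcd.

3 + a

Euclidean algorithm in ℚ[a]:
  3a³ + 3a² - 27a - 27 = (3a² - 6a - 9)(a + 3) + (0)
The last nonzero remainder a + 3 is already monic.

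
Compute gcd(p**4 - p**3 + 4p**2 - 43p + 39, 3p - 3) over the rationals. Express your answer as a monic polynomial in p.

p - 1

Euclidean algorithm in ℚ[p]:
  p**4 - p**3 + 4p**2 - 43p + 39 = ((1/3)p**3 + (4/3)p - 13)(3p - 3) + (0)
Last nonzero remainder: 3p - 3. Dividing through by 3 gives the monic gcd p - 1.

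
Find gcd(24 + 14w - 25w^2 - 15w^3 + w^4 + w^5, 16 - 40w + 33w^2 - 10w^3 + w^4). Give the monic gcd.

4 - 5w + w^2

Euclidean algorithm in ℚ[w]:
  w^5 + w^4 - 15w^3 - 25w^2 + 14w + 24 = (w + 11)(w^4 - 10w^3 + 33w^2 - 40w + 16) + (62w^3 - 348w^2 + 438w - 152)
  w^4 - 10w^3 + 33w^2 - 40w + 16 = ((1/62)w - 68/961)(62w^3 - 348w^2 + 438w - 152) + ((1260/961)w^2 - (6300/961)w + 5040/961)
  62w^3 - 348w^2 + 438w - 152 = ((29791/630)w - 18259/630)((1260/961)w^2 - (6300/961)w + 5040/961) + (0)
Last nonzero remainder: (1260/961)w^2 - (6300/961)w + 5040/961. Dividing through by 1260/961 gives the monic gcd w^2 - 5w + 4.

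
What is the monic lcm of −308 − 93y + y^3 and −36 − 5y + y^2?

2772 + 529y − 93y^2 − 9y^3 + y^4

By polynomial division,
  y^3 − 93y − 308 = (y + 5)(y^2 − 5y − 36) + (−32y − 128)
  y^2 − 5y − 36 = (−(1/32)y + 9/32)(−32y − 128) + (0)
Last nonzero remainder: −32y − 128. Dividing through by −32 gives the monic gcd y + 4.
Then lcm(f, g) = f·g / gcd(f, g); expanding and making the result monic gives the answer.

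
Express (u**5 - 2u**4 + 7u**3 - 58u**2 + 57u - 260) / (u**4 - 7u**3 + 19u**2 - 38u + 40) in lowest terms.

(u**2 + 3u + 13)/(u - 2)

Euclidean algorithm in ℚ[u]:
  u**5 - 2u**4 + 7u**3 - 58u**2 + 57u - 260 = (u + 5)(u**4 - 7u**3 + 19u**2 - 38u + 40) + (23u**3 - 115u**2 + 207u - 460)
  u**4 - 7u**3 + 19u**2 - 38u + 40 = ((1/23)u - 2/23)(23u**3 - 115u**2 + 207u - 460) + (0)
Last nonzero remainder: 23u**3 - 115u**2 + 207u - 460. Dividing through by 23 gives the monic gcd u**3 - 5u**2 + 9u - 20.
Cancel u**3 - 5u**2 + 9u - 20 from numerator and denominator to get the reduced form.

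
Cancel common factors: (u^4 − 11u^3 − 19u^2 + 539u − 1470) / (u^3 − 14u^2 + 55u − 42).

(u^2 + 2u − 35)/(u − 1)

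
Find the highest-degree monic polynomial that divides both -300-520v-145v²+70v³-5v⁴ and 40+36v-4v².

Euclidean algorithm in ℚ[v]:
  -5v⁴+70v³-145v²-520v-300 = ((5/4)v²-(25/4)v-15/2)(-4v²+36v+40) + (0)
Last nonzero remainder: -4v²+36v+40. Dividing through by -4 gives the monic gcd v²-9v-10.

-10-9v+v²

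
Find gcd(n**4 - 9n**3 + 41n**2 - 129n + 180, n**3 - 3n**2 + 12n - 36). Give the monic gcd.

n - 3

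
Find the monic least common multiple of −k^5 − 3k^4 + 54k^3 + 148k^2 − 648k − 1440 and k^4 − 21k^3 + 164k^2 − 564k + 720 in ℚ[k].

Apply the Euclidean algorithm:
  −k^5 − 3k^4 + 54k^3 + 148k^2 − 648k − 1440 = (−k − 24)(k^4 − 21k^3 + 164k^2 − 564k + 720) + (−286k^3 + 3520k^2 − 13464k + 15840)
  k^4 − 21k^3 + 164k^2 − 564k + 720 = (−(1/286)k + 113/3718)(−286k^3 + 3520k^2 − 13464k + 15840) + ((1680/169)k^2 − (16800/169)k + 40320/169)
  −286k^3 + 3520k^2 − 13464k + 15840 = (−(24167/840)k + 1859/28)((1680/169)k^2 − (16800/169)k + 40320/169) + (0)
Last nonzero remainder: (1680/169)k^2 − (16800/169)k + 40320/169. Dividing through by 1680/169 gives the monic gcd k^2 − 10k + 24.
Then lcm(f, g) = f·g / gcd(f, g); expanding and making the result monic gives the answer.

k^7 − 8k^6 − 57k^5 + 536k^4 + 656k^3 − 10128k^2 + 3600k + 43200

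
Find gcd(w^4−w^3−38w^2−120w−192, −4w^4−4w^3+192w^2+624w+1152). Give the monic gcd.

w^3−5w^2−18w−48

Euclidean algorithm in ℚ[w]:
  w^4−w^3−38w^2−120w−192 = (−1/4)(−4w^4−4w^3+192w^2+624w+1152) + (−2w^3+10w^2+36w+96)
  −4w^4−4w^3+192w^2+624w+1152 = (2w+12)(−2w^3+10w^2+36w+96) + (0)
Last nonzero remainder: −2w^3+10w^2+36w+96. Dividing through by −2 gives the monic gcd w^3−5w^2−18w−48.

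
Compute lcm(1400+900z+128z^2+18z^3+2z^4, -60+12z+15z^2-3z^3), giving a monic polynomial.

Repeated division with remainder:
  2z^4+18z^3+128z^2+900z+1400 = (-(2/3)z-28/3)(-3z^3+15z^2+12z-60) + (276z^2+972z+840)
  -3z^3+15z^2+12z-60 = (-(1/92)z+49/529)(276z^2+972z+840) + (-(36450/529)z-72900/529)
  276z^2+972z+840 = (-(24334/6075)z-7406/1215)(-(36450/529)z-72900/529) + (0)
Last nonzero remainder: -(36450/529)z-72900/529. Dividing through by -36450/529 gives the monic gcd z+2.
Then lcm(f, g) = f·g / gcd(f, g); expanding and making the result monic gives the answer.

7000-400z-1810z^2+92z^3+11z^4+2z^5+z^6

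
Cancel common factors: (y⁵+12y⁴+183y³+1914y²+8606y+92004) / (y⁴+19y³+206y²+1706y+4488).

(y²-3y+82)/(y+4)

Repeated division with remainder:
  y⁵+12y⁴+183y³+1914y²+8606y+92004 = (y-7)(y⁴+19y³+206y²+1706y+4488) + (110y³+1650y²+16060y+123420)
  y⁴+19y³+206y²+1706y+4488 = ((1/110)y+2/55)(110y³+1650y²+16060y+123420) + (0)
Last nonzero remainder: 110y³+1650y²+16060y+123420. Dividing through by 110 gives the monic gcd y³+15y²+146y+1122.
Cancel y³+15y²+146y+1122 from numerator and denominator to get the reduced form.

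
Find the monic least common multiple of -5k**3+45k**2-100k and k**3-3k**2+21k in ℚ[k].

Apply the Euclidean algorithm:
  -5k**3+45k**2-100k = (-5)(k**3-3k**2+21k) + (30k**2+5k)
  k**3-3k**2+21k = ((1/30)k-19/180)(30k**2+5k) + ((775/36)k)
  30k**2+5k = ((216/155)k+36/155)((775/36)k) + (0)
Last nonzero remainder: (775/36)k. Dividing through by 775/36 gives the monic gcd k.
Then lcm(f, g) = f·g / gcd(f, g); expanding and making the result monic gives the answer.

k**5-12k**4+68k**3-249k**2+420k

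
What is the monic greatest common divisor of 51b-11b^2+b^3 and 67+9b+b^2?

By polynomial division,
  b^3-11b^2+51b = (b-20)(b^2+9b+67) + (164b+1340)
  b^2+9b+67 = ((1/164)b+17/3362)(164b+1340) + (101237/1681)
  164b+1340 = ((275684/101237)b+33620/1511)(101237/1681) + (0)
The last nonzero remainder is the constant 101237/1681, so the polynomials are coprime and gcd = 1.

1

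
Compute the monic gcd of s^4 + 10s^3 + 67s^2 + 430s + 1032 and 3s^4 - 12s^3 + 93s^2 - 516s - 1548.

Apply the Euclidean algorithm:
  s^4 + 10s^3 + 67s^2 + 430s + 1032 = (1/3)(3s^4 - 12s^3 + 93s^2 - 516s - 1548) + (14s^3 + 36s^2 + 602s + 1548)
  3s^4 - 12s^3 + 93s^2 - 516s - 1548 = ((3/14)s - 69/49)(14s^3 + 36s^2 + 602s + 1548) + ((720/49)s^2 + 30960/49)
  14s^3 + 36s^2 + 602s + 1548 = ((343/360)s + 49/20)((720/49)s^2 + 30960/49) + (0)
Last nonzero remainder: (720/49)s^2 + 30960/49. Dividing through by 720/49 gives the monic gcd s^2 + 43.

s^2 + 43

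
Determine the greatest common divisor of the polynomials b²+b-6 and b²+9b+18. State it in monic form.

b+3

Euclidean algorithm in ℚ[b]:
  b²+b-6 = (b²+9b+18) + (-8b-24)
  b²+9b+18 = (-(1/8)b-3/4)(-8b-24) + (0)
Last nonzero remainder: -8b-24. Dividing through by -8 gives the monic gcd b+3.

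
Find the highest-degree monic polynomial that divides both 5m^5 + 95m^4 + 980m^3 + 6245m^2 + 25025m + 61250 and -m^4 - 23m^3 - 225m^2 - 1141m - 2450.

m^3 + 16m^2 + 113m + 350

By polynomial division,
  5m^5 + 95m^4 + 980m^3 + 6245m^2 + 25025m + 61250 = (-5m + 20)(-m^4 - 23m^3 - 225m^2 - 1141m - 2450) + (315m^3 + 5040m^2 + 35595m + 110250)
  -m^4 - 23m^3 - 225m^2 - 1141m - 2450 = (-(1/315)m - 1/45)(315m^3 + 5040m^2 + 35595m + 110250) + (0)
Last nonzero remainder: 315m^3 + 5040m^2 + 35595m + 110250. Dividing through by 315 gives the monic gcd m^3 + 16m^2 + 113m + 350.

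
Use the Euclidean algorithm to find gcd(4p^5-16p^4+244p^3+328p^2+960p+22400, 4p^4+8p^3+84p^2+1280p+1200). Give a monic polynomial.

p^2-5p+50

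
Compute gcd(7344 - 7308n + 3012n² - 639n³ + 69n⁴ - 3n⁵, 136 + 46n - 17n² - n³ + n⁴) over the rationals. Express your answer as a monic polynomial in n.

Repeated division with remainder:
  -3n⁵ + 69n⁴ - 639n³ + 3012n² - 7308n + 7344 = (-3n + 66)(n⁴ - n³ - 17n² + 46n + 136) + (-624n³ + 4272n² - 9936n - 1632)
  n⁴ - n³ - 17n² + 46n + 136 = (-(1/624)n - 19/2028)(-624n³ + 4272n² - 9936n - 1632) + ((1200/169)n² - (8400/169)n + 20400/169)
  -624n³ + 4272n² - 9936n - 1632 = (-(2197/25)n - 338/25)((1200/169)n² - (8400/169)n + 20400/169) + (0)
Last nonzero remainder: (1200/169)n² - (8400/169)n + 20400/169. Dividing through by 1200/169 gives the monic gcd n² - 7n + 17.

17 - 7n + n²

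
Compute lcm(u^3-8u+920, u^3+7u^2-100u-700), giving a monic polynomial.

u^5-3u^4-78u^3+944u^2-2200u-64400

Repeated division with remainder:
  u^3-8u+920 = (u^3+7u^2-100u-700) + (-7u^2+92u+1620)
  u^3+7u^2-100u-700 = (-(1/7)u-141/49)(-7u^2+92u+1620) + ((19412/49)u+194120/49)
  -7u^2+92u+1620 = (-(343/19412)u+3969/9706)((19412/49)u+194120/49) + (0)
Last nonzero remainder: (19412/49)u+194120/49. Dividing through by 19412/49 gives the monic gcd u+10.
Then lcm(f, g) = f·g / gcd(f, g); expanding and making the result monic gives the answer.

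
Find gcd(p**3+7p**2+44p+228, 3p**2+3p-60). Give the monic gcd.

1

By polynomial division,
  p**3+7p**2+44p+228 = ((1/3)p+2)(3p**2+3p-60) + (58p+348)
  3p**2+3p-60 = ((3/58)p-15/58)(58p+348) + (30)
  58p+348 = ((29/15)p+58/5)(30) + (0)
The last nonzero remainder is the constant 30, so the polynomials are coprime and gcd = 1.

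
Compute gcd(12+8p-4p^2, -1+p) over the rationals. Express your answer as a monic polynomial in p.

Apply the Euclidean algorithm:
  -4p^2+8p+12 = (-4p+4)(p-1) + (16)
  p-1 = ((1/16)p-1/16)(16) + (0)
The last nonzero remainder is the constant 16, so the polynomials are coprime and gcd = 1.

1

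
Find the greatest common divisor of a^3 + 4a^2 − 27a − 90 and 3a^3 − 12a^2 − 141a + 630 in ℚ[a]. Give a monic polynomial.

Euclidean algorithm in ℚ[a]:
  a^3 + 4a^2 − 27a − 90 = (1/3)(3a^3 − 12a^2 − 141a + 630) + (8a^2 + 20a − 300)
  3a^3 − 12a^2 − 141a + 630 = ((3/8)a − 39/16)(8a^2 + 20a − 300) + ((81/4)a − 405/4)
  8a^2 + 20a − 300 = ((32/81)a + 80/27)((81/4)a − 405/4) + (0)
Last nonzero remainder: (81/4)a − 405/4. Dividing through by 81/4 gives the monic gcd a − 5.

a − 5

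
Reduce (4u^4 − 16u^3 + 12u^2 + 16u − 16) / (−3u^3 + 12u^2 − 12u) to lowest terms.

Apply the Euclidean algorithm:
  4u^4 − 16u^3 + 12u^2 + 16u − 16 = (−(4/3)u)(−3u^3 + 12u^2 − 12u) + (−4u^2 + 16u − 16)
  −3u^3 + 12u^2 − 12u = ((3/4)u)(−4u^2 + 16u − 16) + (0)
Last nonzero remainder: −4u^2 + 16u − 16. Dividing through by −4 gives the monic gcd u^2 − 4u + 4.
Cancel u^2 − 4u + 4 from numerator and denominator to get the reduced form.

(−4u^2 + 4)/(3u)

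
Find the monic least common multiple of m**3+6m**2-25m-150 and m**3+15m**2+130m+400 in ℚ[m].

m**5+16m**4+115m**3+80m**2-3500m-12000

By polynomial division,
  m**3+6m**2-25m-150 = (m**3+15m**2+130m+400) + (-9m**2-155m-550)
  m**3+15m**2+130m+400 = (-(1/9)m+20/81)(-9m**2-155m-550) + ((8680/81)m+43400/81)
  -9m**2-155m-550 = (-(729/8680)m-891/868)((8680/81)m+43400/81) + (0)
Last nonzero remainder: (8680/81)m+43400/81. Dividing through by 8680/81 gives the monic gcd m+5.
Then lcm(f, g) = f·g / gcd(f, g); expanding and making the result monic gives the answer.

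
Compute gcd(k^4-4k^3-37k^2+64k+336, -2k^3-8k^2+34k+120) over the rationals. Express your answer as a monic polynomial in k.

By polynomial division,
  k^4-4k^3-37k^2+64k+336 = (-(1/2)k+4)(-2k^3-8k^2+34k+120) + (12k^2-12k-144)
  -2k^3-8k^2+34k+120 = (-(1/6)k-5/6)(12k^2-12k-144) + (0)
Last nonzero remainder: 12k^2-12k-144. Dividing through by 12 gives the monic gcd k^2-k-12.

k^2-k-12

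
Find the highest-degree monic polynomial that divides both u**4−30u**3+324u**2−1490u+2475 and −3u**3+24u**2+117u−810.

u**2−14u+45

Apply the Euclidean algorithm:
  u**4−30u**3+324u**2−1490u+2475 = (−(1/3)u+22/3)(−3u**3+24u**2+117u−810) + (187u**2−2618u+8415)
  −3u**3+24u**2+117u−810 = (−(3/187)u−18/187)(187u**2−2618u+8415) + (0)
Last nonzero remainder: 187u**2−2618u+8415. Dividing through by 187 gives the monic gcd u**2−14u+45.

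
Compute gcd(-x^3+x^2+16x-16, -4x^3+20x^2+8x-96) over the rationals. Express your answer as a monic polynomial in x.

By polynomial division,
  -x^3+x^2+16x-16 = (1/4)(-4x^3+20x^2+8x-96) + (-4x^2+14x+8)
  -4x^3+20x^2+8x-96 = (x-3/2)(-4x^2+14x+8) + (21x-84)
  -4x^2+14x+8 = (-(4/21)x-2/21)(21x-84) + (0)
Last nonzero remainder: 21x-84. Dividing through by 21 gives the monic gcd x-4.

x-4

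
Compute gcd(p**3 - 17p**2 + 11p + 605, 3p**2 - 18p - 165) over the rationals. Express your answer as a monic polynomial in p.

By polynomial division,
  p**3 - 17p**2 + 11p + 605 = ((1/3)p - 11/3)(3p**2 - 18p - 165) + (0)
Last nonzero remainder: 3p**2 - 18p - 165. Dividing through by 3 gives the monic gcd p**2 - 6p - 55.

p**2 - 6p - 55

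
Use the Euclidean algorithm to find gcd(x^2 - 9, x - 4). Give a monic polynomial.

Apply the Euclidean algorithm:
  x^2 - 9 = (x + 4)(x - 4) + (7)
  x - 4 = ((1/7)x - 4/7)(7) + (0)
The last nonzero remainder is the constant 7, so the polynomials are coprime and gcd = 1.

1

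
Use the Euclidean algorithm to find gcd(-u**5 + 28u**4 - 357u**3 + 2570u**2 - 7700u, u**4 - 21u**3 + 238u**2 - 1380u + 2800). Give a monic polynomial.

u**3 - 17u**2 + 170u - 700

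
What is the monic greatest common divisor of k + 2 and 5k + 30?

By polynomial division,
  k + 2 = (1/5)(5k + 30) + (-4)
  5k + 30 = (-(5/4)k - 15/2)(-4) + (0)
The last nonzero remainder is the constant -4, so the polynomials are coprime and gcd = 1.

1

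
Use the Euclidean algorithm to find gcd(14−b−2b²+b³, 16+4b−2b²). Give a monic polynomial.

Euclidean algorithm in ℚ[b]:
  b³−2b²−b+14 = (−(1/2)b)(−2b²+4b+16) + (7b+14)
  −2b²+4b+16 = (−(2/7)b+8/7)(7b+14) + (0)
Last nonzero remainder: 7b+14. Dividing through by 7 gives the monic gcd b+2.

2+b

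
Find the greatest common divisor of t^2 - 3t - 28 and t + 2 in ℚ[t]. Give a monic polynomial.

1

By polynomial division,
  t^2 - 3t - 28 = (t - 5)(t + 2) + (-18)
  t + 2 = (-(1/18)t - 1/9)(-18) + (0)
The last nonzero remainder is the constant -18, so the polynomials are coprime and gcd = 1.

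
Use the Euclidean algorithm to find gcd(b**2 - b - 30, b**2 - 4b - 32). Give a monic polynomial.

1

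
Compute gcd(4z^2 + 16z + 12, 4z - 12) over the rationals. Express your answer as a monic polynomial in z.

1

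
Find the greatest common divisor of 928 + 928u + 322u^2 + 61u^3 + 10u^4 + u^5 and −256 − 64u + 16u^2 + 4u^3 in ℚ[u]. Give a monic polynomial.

By polynomial division,
  u^5 + 10u^4 + 61u^3 + 322u^2 + 928u + 928 = ((1/4)u^2 + (3/2)u + 53/4)(4u^3 + 16u^2 − 64u − 256) + (270u^2 + 2160u + 4320)
  4u^3 + 16u^2 − 64u − 256 = ((2/135)u − 8/135)(270u^2 + 2160u + 4320) + (0)
Last nonzero remainder: 270u^2 + 2160u + 4320. Dividing through by 270 gives the monic gcd u^2 + 8u + 16.

16 + 8u + u^2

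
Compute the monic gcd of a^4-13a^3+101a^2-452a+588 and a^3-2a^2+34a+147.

a^2-5a+49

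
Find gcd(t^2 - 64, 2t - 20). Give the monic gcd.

1

Apply the Euclidean algorithm:
  t^2 - 64 = ((1/2)t + 5)(2t - 20) + (36)
  2t - 20 = ((1/18)t - 5/9)(36) + (0)
The last nonzero remainder is the constant 36, so the polynomials are coprime and gcd = 1.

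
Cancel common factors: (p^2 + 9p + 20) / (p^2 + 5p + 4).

Repeated division with remainder:
  p^2 + 9p + 20 = (p^2 + 5p + 4) + (4p + 16)
  p^2 + 5p + 4 = ((1/4)p + 1/4)(4p + 16) + (0)
Last nonzero remainder: 4p + 16. Dividing through by 4 gives the monic gcd p + 4.
Cancel p + 4 from numerator and denominator to get the reduced form.

(p + 5)/(p + 1)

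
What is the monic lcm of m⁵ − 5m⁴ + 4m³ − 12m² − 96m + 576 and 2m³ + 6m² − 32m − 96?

m⁶ − m⁵ − 16m⁴ + 4m³ − 144m² + 192m + 2304

Apply the Euclidean algorithm:
  m⁵ − 5m⁴ + 4m³ − 12m² − 96m + 576 = ((1/2)m² − 4m + 22)(2m³ + 6m² − 32m − 96) + (−224m² + 224m + 2688)
  2m³ + 6m² − 32m − 96 = (−(1/112)m − 1/28)(−224m² + 224m + 2688) + (0)
Last nonzero remainder: −224m² + 224m + 2688. Dividing through by −224 gives the monic gcd m² − m − 12.
Then lcm(f, g) = f·g / gcd(f, g); expanding and making the result monic gives the answer.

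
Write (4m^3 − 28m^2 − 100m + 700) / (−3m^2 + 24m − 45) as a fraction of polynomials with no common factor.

(−4m^2 + 8m + 140)/(3m − 9)

Repeated division with remainder:
  4m^3 − 28m^2 − 100m + 700 = (−(4/3)m − 4/3)(−3m^2 + 24m − 45) + (−128m + 640)
  −3m^2 + 24m − 45 = ((3/128)m − 9/128)(−128m + 640) + (0)
Last nonzero remainder: −128m + 640. Dividing through by −128 gives the monic gcd m − 5.
Cancel m − 5 from numerator and denominator to get the reduced form.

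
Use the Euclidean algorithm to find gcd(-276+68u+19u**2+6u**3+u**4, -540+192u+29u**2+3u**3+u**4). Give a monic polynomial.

Apply the Euclidean algorithm:
  u**4+6u**3+19u**2+68u-276 = (u**4+3u**3+29u**2+192u-540) + (3u**3-10u**2-124u+264)
  u**4+3u**3+29u**2+192u-540 = ((1/3)u+19/9)(3u**3-10u**2-124u+264) + ((823/9)u**2+(3292/9)u-3292/3)
  3u**3-10u**2-124u+264 = ((27/823)u-198/823)((823/9)u**2+(3292/9)u-3292/3) + (0)
Last nonzero remainder: (823/9)u**2+(3292/9)u-3292/3. Dividing through by 823/9 gives the monic gcd u**2+4u-12.

-12+4u+u**2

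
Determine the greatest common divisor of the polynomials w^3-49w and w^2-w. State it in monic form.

Repeated division with remainder:
  w^3-49w = (w+1)(w^2-w) + (-48w)
  w^2-w = (-(1/48)w+1/48)(-48w) + (0)
Last nonzero remainder: -48w. Dividing through by -48 gives the monic gcd w.

w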